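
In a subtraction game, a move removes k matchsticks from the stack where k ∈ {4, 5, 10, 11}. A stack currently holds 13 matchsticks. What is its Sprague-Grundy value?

1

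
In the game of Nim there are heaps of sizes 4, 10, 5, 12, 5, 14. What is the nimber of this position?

Compute the nim-sum pairwise:
4 ^ 10 = 14
14 ^ 5 = 11
11 ^ 12 = 7
7 ^ 5 = 2
2 ^ 14 = 12

12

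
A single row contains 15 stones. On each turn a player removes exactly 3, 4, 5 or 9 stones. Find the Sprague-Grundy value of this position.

0

Build the Grundy sequence with g(k) = mex{g(k−s) : s ∈ {3, 4, 5, 9}, s ≤ k}:
k:     0  1  2  3  4  5  6  7  8  9 10 11 12 13 14 15
g(k):  0  0  0  1  1  1  2  2  0  3  3  1  4  2  0  0
So g(15) = 0.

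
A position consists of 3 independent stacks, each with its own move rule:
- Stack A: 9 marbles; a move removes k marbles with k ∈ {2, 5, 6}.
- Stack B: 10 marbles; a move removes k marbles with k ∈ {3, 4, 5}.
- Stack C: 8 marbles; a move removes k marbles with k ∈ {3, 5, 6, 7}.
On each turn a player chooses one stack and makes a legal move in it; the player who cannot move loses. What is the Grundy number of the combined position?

Grundy values for stack A (subtraction set {2, 5, 6}):
k:     0  1  2  3  4  5  6  7  8  9
g(k):  0  0  1  1  0  2  1  3  0  2
So g(9) = 2.
Grundy values for stack B (subtraction set {3, 4, 5}):
g(0) = mex{} = 0
g(1) = mex{} = 0
g(2) = mex{} = 0
g(3) = mex{0} = 1
g(4) = mex{0} = 1
g(5) = mex{0} = 1
g(6) = mex{0,1} = 2
g(7) = mex{0,1} = 2
g(8) = mex{1} = 0
g(9) = mex{1,2} = 0
g(10) = mex{1,2} = 0
So g(10) = 0.
For stack C, compute g(0), g(1), … with moves {3, 5, 6, 7}:
g(0) = mex{} = 0
g(1) = mex{} = 0
g(2) = mex{} = 0
g(3) = mex{0} = 1
g(4) = mex{0} = 1
g(5) = mex{0} = 1
g(6) = mex{0,1} = 2
g(7) = mex{0,1} = 2
g(8) = mex{0,1} = 2
So g(8) = 2.
By the Sprague-Grundy theorem, the Grundy value of a sum of independent games is the XOR of the component values.
Combined value = 2 ⊕ 0 ⊕ 2 = 0.

0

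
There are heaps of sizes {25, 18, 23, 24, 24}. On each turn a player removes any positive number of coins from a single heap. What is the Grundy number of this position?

Nim-sum: 25 ^ 18 ^ 23 ^ 24 ^ 24 = 28.

28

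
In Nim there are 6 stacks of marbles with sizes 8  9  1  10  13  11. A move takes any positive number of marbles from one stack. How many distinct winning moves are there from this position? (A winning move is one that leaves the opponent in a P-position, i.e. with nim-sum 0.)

5

Compute the nim-sum pairwise:
8 ⊕ 9 = 1
1 ⊕ 1 = 0
0 ⊕ 10 = 10
10 ⊕ 13 = 7
7 ⊕ 11 = 12
The overall nim-sum is X = 12. A stack of size p has a winning move iff p XOR X < p (reduce it to p XOR X).
  8: 8 XOR 12 = 4 < 8 — winning move (to 4).
  9: 9 XOR 12 = 5 < 9 — winning move (to 5).
  1: 1 XOR 12 = 13 ≥ 1 — no move.
  10: 10 XOR 12 = 6 < 10 — winning move (to 6).
  13: 13 XOR 12 = 1 < 13 — winning move (to 1).
  11: 11 XOR 12 = 7 < 11 — winning move (to 7).
That gives 5 winning moves.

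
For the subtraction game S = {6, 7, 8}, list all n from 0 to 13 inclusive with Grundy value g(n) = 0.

0, 1, 2, 3, 4, 5

Compute g(0), g(1), … for moves {6, 7, 8}:
k:     0  1  2  3  4  5  6  7  8  9 10 11 12 13
g(k):  0  0  0  0  0  0  1  1  1  1  1  1  2  2
The P-positions (g = 0) in 0..13 are 0, 1, 2, 3, 4, 5.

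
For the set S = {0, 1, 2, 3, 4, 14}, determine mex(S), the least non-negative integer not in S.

5

The values 0, 1, 2, 3, 4 are all present; 5 is the first non-negative integer missing from the set.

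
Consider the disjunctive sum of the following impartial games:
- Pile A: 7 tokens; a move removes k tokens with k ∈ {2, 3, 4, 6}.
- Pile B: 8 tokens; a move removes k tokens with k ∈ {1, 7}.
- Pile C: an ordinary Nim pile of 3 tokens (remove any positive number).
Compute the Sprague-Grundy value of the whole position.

0

For pile A, compute g(0), g(1), … with moves {2, 3, 4, 6}:
k:     0  1  2  3  4  5  6  7
g(k):  0  0  1  1  2  2  3  3
So g(7) = 3.
Build the Grundy sequence for pile B with g(k) = mex{g(k−s) : s ∈ {1, 7}, s ≤ k}:
g(0) = mex{} = 0
g(1) = mex{0} = 1
g(2) = mex{1} = 0
g(3) = mex{0} = 1
g(4) = mex{1} = 0
g(5) = mex{0} = 1
g(6) = mex{1} = 0
g(7) = mex{0} = 1
g(8) = mex{1} = 0
So g(8) = 0.
Pile C is a plain Nim pile of size 3, so its Grundy value is 3.
By the Sprague-Grundy theorem, the Grundy value of a sum of independent games is the XOR of the component values.
Combined value = 3 XOR 0 XOR 3 = 0.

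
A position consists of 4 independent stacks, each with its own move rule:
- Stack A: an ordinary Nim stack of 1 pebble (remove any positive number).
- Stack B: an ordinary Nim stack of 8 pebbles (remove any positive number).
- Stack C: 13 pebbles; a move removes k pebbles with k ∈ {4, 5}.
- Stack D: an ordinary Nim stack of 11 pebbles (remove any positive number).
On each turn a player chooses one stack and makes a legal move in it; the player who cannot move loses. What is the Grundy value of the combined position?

Stack A is a plain Nim stack of size 1, so its Grundy value is 1.
Stack B is a plain Nim stack of size 8, so its Grundy value is 8.
Build the Grundy sequence for stack C with g(k) = mex{g(k−s) : s ∈ {4, 5}, s ≤ k}:
k:     0  1  2  3  4  5  6  7  8  9 10 11 12 13
g(k):  0  0  0  0  1  1  1  1  2  0  0  0  0  1
So g(13) = 1.
Stack D is a plain Nim stack of size 11, so its Grundy value is 11.
The value of a disjunctive sum is the nim-sum of the parts.
Combined value = 1 ⊕ 8 ⊕ 1 ⊕ 11 = 3.

3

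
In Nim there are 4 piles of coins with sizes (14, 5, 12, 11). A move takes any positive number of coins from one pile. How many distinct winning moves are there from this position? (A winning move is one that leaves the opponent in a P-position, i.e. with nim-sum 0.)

3

Write each in binary and XOR column by column:
  1110  (14)
  0101  (5)
  1100  (12)
  1011  (11)
  ----
  1100  (12)
The overall nim-sum is X = 12. A pile of size p has a winning move iff p XOR X < p (reduce it to p XOR X).
  14: 14 XOR 12 = 2 < 14 — winning move (to 2).
  5: 5 XOR 12 = 9 ≥ 5 — no move.
  12: 12 XOR 12 = 0 < 12 — winning move (to 0).
  11: 11 XOR 12 = 7 < 11 — winning move (to 7).
That gives 3 winning moves.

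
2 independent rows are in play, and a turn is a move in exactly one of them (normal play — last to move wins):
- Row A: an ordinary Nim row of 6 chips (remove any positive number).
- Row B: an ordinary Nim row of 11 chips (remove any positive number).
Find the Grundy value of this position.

Row A is a plain Nim row of size 6, so its Grundy value is 6.
Row B is a plain Nim row of size 11, so its Grundy value is 11.
By the Sprague-Grundy theorem, the Grundy value of a sum of independent games is the XOR of the component values.
Combined value = 6 XOR 11 = 13.

13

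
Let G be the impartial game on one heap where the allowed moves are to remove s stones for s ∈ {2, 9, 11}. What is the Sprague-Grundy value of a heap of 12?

Build the Grundy sequence with g(k) = mex{g(k−s) : s ∈ {2, 9, 11}, s ≤ k}:
k:     0  1  2  3  4  5  6  7  8  9 10 11 12
g(k):  0  0  1  1  0  0  1  1  0  2  1  3  2
So g(12) = 2.

2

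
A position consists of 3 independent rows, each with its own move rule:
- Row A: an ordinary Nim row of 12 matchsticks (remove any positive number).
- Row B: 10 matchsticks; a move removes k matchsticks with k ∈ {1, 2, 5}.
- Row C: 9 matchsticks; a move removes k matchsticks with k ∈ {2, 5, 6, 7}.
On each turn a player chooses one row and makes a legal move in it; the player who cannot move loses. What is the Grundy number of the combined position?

Row A is a plain Nim row of size 12, so its Grundy value is 12.
Build the Grundy sequence for row B with g(k) = mex{g(k−s) : s ∈ {1, 2, 5}, s ≤ k}:
g(0) = mex{} = 0
g(1) = mex{0} = 1
g(2) = mex{0,1} = 2
g(3) = mex{1,2} = 0
g(4) = mex{0,2} = 1
g(5) = mex{0,1} = 2
g(6) = mex{1,2} = 0
g(7) = mex{0,2} = 1
g(8) = mex{0,1} = 2
g(9) = mex{1,2} = 0
g(10) = mex{0,2} = 1
So g(10) = 1.
Grundy values for row C (subtraction set {2, 5, 6, 7}):
g(0) = mex{} = 0
g(1) = mex{} = 0
g(2) = mex{0} = 1
g(3) = mex{0} = 1
g(4) = mex{1} = 0
g(5) = mex{0,1} = 2
g(6) = mex{0} = 1
g(7) = mex{0,1,2} = 3
g(8) = mex{0,1} = 2
g(9) = mex{0,1,3} = 2
So g(9) = 2.
By the Sprague-Grundy theorem, the Grundy value of a sum of independent games is the XOR of the component values.
Combined value = 12 ⊕ 1 ⊕ 2 = 15.

15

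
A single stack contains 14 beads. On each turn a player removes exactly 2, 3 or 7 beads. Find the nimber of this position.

2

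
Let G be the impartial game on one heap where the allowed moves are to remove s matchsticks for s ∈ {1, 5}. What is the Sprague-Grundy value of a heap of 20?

Compute g(0), g(1), … for moves {1, 5}:
k:     0  1  2  3  4  5  6  7  8  9 10 11 12 13 14 15 16 17 18 19 20
g(k):  0  1  0  1  0  1  0  1  0  1  0  1  0  1  0  1  0  1  0  1  0
So g(20) = 0.

0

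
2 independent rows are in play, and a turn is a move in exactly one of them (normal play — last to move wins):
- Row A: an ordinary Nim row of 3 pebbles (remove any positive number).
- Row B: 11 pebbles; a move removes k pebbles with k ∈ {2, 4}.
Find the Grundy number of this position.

Row A is a plain Nim row of size 3, so its Grundy value is 3.
Grundy values for row B (subtraction set {2, 4}):
g(0) = mex{} = 0
g(1) = mex{} = 0
g(2) = mex{0} = 1
g(3) = mex{0} = 1
g(4) = mex{0,1} = 2
g(5) = mex{0,1} = 2
g(6) = mex{1,2} = 0
g(7) = mex{1,2} = 0
g(8) = mex{0,2} = 1
g(9) = mex{0,2} = 1
g(10) = mex{0,1} = 2
g(11) = mex{0,1} = 2
So g(11) = 2.
The value of a disjunctive sum is the nim-sum of the parts.
Combined value = 3 XOR 2 = 1.

1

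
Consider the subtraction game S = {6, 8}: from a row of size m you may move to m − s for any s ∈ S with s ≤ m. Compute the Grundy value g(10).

Grundy values for subtraction set {6, 8}:
g(0) = mex{} = 0
g(1) = mex{} = 0
g(2) = mex{} = 0
g(3) = mex{} = 0
g(4) = mex{} = 0
g(5) = mex{} = 0
g(6) = mex{0} = 1
g(7) = mex{0} = 1
g(8) = mex{0} = 1
g(9) = mex{0} = 1
g(10) = mex{0} = 1
So g(10) = 1.

1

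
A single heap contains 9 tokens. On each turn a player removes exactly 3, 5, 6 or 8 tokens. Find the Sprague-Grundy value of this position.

Build the Grundy sequence with g(k) = mex{g(k−s) : s ∈ {3, 5, 6, 8}, s ≤ k}:
k:     0  1  2  3  4  5  6  7  8  9
g(k):  0  0  0  1  1  1  2  2  2  3
So g(9) = 3.

3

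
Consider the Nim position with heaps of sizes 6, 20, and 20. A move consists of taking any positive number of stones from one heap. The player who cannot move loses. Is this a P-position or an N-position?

N-position

Compute the nim-sum pairwise:
6 XOR 20 = 18
18 XOR 20 = 6
The nim-sum is 6 ≠ 0, so this is an N-position: the player to move can win.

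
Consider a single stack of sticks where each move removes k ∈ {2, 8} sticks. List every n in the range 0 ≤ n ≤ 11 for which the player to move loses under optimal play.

Build the Grundy sequence with g(k) = mex{g(k−s) : s ∈ {2, 8}, s ≤ k}:
g(0) = mex{} = 0
g(1) = mex{} = 0
g(2) = mex{0} = 1
g(3) = mex{0} = 1
g(4) = mex{1} = 0
g(5) = mex{1} = 0
g(6) = mex{0} = 1
g(7) = mex{0} = 1
g(8) = mex{0,1} = 2
g(9) = mex{0,1} = 2
g(10) = mex{1,2} = 0
g(11) = mex{1,2} = 0
The P-positions (g = 0) in 0..11 are 0, 1, 4, 5, 10, 11.

0, 1, 4, 5, 10, 11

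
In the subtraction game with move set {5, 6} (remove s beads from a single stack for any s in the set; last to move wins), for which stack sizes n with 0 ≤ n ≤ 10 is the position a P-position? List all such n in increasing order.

0, 1, 2, 3, 4

Grundy values for subtraction set {5, 6}:
g(0) = mex{} = 0
g(1) = mex{} = 0
g(2) = mex{} = 0
g(3) = mex{} = 0
g(4) = mex{} = 0
g(5) = mex{0} = 1
g(6) = mex{0} = 1
g(7) = mex{0} = 1
g(8) = mex{0} = 1
g(9) = mex{0} = 1
g(10) = mex{0,1} = 2
The P-positions (g = 0) in 0..10 are 0, 1, 2, 3, 4.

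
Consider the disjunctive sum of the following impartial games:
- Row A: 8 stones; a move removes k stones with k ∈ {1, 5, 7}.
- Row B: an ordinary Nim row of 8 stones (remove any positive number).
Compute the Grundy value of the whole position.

Grundy values for row A (subtraction set {1, 5, 7}):
g(0) = mex{} = 0
g(1) = mex{0} = 1
g(2) = mex{1} = 0
g(3) = mex{0} = 1
g(4) = mex{1} = 0
g(5) = mex{0} = 1
g(6) = mex{1} = 0
g(7) = mex{0} = 1
g(8) = mex{1} = 0
So g(8) = 0.
Row B is a plain Nim row of size 8, so its Grundy value is 8.
By the Sprague-Grundy theorem, the Grundy value of a sum of independent games is the XOR of the component values.
Combined value = 0 ⊕ 8 = 8.

8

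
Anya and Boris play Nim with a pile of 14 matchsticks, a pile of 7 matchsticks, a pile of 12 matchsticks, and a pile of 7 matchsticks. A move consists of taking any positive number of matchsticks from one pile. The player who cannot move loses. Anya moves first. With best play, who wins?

Bitwise XOR of the heap sizes:
  1110  (14)
  0111  (7)
  1100  (12)
  0111  (7)
  ----
  0010  (2)
The nim-sum is 2 ≠ 0, so this is an N-position: the player to move can win; Anya has a winning move.

Anya wins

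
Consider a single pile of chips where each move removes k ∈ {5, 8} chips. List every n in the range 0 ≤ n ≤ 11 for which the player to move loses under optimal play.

0, 1, 2, 3, 4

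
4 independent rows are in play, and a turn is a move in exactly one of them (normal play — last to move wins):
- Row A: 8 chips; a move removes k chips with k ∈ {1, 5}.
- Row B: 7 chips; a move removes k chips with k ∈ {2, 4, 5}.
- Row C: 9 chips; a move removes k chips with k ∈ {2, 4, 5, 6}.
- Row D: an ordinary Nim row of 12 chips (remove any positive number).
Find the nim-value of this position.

Build the Grundy sequence for row A with g(k) = mex{g(k−s) : s ∈ {1, 5}, s ≤ k}:
k:     0  1  2  3  4  5  6  7  8
g(k):  0  1  0  1  0  1  0  1  0
So g(8) = 0.
Grundy values for row B (subtraction set {2, 4, 5}):
k:     0  1  2  3  4  5  6  7
g(k):  0  0  1  1  2  2  3  0
So g(7) = 0.
Build the Grundy sequence for row C with g(k) = mex{g(k−s) : s ∈ {2, 4, 5, 6}, s ≤ k}:
k:     0  1  2  3  4  5  6  7  8  9
g(k):  0  0  1  1  2  2  3  3  0  0
So g(9) = 0.
Row D is a plain Nim row of size 12, so its Grundy value is 12.
By the Sprague-Grundy theorem, the Grundy value of a sum of independent games is the XOR of the component values.
Combined value = 0 ⊕ 0 ⊕ 0 ⊕ 12 = 12.

12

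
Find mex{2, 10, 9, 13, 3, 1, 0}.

4

The values 0, 1, 2, 3 are all present; 4 is the first non-negative integer missing from the set.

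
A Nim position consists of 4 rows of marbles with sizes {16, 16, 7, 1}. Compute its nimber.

Nim-sum: 16 ⊕ 16 ⊕ 7 ⊕ 1 = 6.

6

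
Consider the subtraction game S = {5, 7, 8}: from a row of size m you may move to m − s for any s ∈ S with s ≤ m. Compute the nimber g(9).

1

Compute g(0), g(1), … for moves {5, 7, 8}:
g(0) = mex{} = 0
g(1) = mex{} = 0
g(2) = mex{} = 0
g(3) = mex{} = 0
g(4) = mex{} = 0
g(5) = mex{0} = 1
g(6) = mex{0} = 1
g(7) = mex{0} = 1
g(8) = mex{0} = 1
g(9) = mex{0} = 1
So g(9) = 1.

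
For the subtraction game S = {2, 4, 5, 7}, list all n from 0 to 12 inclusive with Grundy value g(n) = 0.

0, 1, 9, 10

Grundy values for subtraction set {2, 4, 5, 7}:
g(0) = mex{} = 0
g(1) = mex{} = 0
g(2) = mex{0} = 1
g(3) = mex{0} = 1
g(4) = mex{0,1} = 2
g(5) = mex{0,1} = 2
g(6) = mex{0,1,2} = 3
g(7) = mex{0,1,2} = 3
g(8) = mex{0,1,2,3} = 4
g(9) = mex{1,2,3} = 0
g(10) = mex{1,2,3,4} = 0
g(11) = mex{0,2,3} = 1
g(12) = mex{0,2,3,4} = 1
The P-positions (g = 0) in 0..12 are 0, 1, 9, 10.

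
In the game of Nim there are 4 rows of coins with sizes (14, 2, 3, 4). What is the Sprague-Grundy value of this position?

11

Bitwise XOR of the heap sizes:
  1110  (14)
  0010  (2)
  0011  (3)
  0100  (4)
  ----
  1011  (11)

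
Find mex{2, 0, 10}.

1

0 is in the set but 1 is not, so the mex is 1.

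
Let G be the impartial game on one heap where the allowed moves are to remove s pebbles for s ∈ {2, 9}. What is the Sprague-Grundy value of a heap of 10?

Grundy values for subtraction set {2, 9}:
k:     0  1  2  3  4  5  6  7  8  9 10
g(k):  0  0  1  1  0  0  1  1  0  2  1
So g(10) = 1.

1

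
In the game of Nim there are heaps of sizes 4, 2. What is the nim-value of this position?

6

Nim-sum: 4 ^ 2 = 6.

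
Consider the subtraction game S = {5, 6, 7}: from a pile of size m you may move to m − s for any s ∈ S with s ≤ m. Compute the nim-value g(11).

2

Build the Grundy sequence with g(k) = mex{g(k−s) : s ∈ {5, 6, 7}, s ≤ k}:
k:     0  1  2  3  4  5  6  7  8  9 10 11
g(k):  0  0  0  0  0  1  1  1  1  1  2  2
So g(11) = 2.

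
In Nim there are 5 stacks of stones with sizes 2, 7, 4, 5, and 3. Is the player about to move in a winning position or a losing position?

Compute the nim-sum pairwise:
2 XOR 7 = 5
5 XOR 4 = 1
1 XOR 5 = 4
4 XOR 3 = 7
The nim-sum is 7 ≠ 0, so this is an N-position: the player to move can win.

Winning position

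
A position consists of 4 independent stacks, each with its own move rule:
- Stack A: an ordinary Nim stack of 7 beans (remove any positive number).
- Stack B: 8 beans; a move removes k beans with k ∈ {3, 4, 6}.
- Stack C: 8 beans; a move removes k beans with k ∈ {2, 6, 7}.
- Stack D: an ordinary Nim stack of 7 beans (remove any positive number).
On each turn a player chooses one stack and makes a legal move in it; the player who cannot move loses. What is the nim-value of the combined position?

0

Stack A is a plain Nim stack of size 7, so its Grundy value is 7.
Grundy values for stack B (subtraction set {3, 4, 6}):
g(0) = mex{} = 0
g(1) = mex{} = 0
g(2) = mex{} = 0
g(3) = mex{0} = 1
g(4) = mex{0} = 1
g(5) = mex{0} = 1
g(6) = mex{0,1} = 2
g(7) = mex{0,1} = 2
g(8) = mex{0,1} = 2
So g(8) = 2.
For stack C, compute g(0), g(1), … with moves {2, 6, 7}:
k:     0  1  2  3  4  5  6  7  8
g(k):  0  0  1  1  0  0  1  1  2
So g(8) = 2.
Stack D is a plain Nim stack of size 7, so its Grundy value is 7.
By the Sprague-Grundy theorem, the Grundy value of a sum of independent games is the XOR of the component values.
Combined value = 7 XOR 2 XOR 2 XOR 7 = 0.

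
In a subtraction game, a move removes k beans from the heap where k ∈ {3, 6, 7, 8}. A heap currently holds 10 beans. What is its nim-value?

3

Build the Grundy sequence with g(k) = mex{g(k−s) : s ∈ {3, 6, 7, 8}, s ≤ k}:
k:     0  1  2  3  4  5  6  7  8  9 10
g(k):  0  0  0  1  1  1  2  2  2  3  3
So g(10) = 3.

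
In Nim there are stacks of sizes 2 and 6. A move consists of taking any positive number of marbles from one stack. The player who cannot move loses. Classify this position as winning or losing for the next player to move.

Winning position

In binary:
  010  (2)
  110  (6)
  ---
  100  (4)
The nim-sum is 4 ≠ 0, so this is an N-position: the player to move can win.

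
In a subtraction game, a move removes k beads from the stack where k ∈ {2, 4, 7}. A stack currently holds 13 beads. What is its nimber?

Build the Grundy sequence with g(k) = mex{g(k−s) : s ∈ {2, 4, 7}, s ≤ k}:
g(0) = mex{} = 0
g(1) = mex{} = 0
g(2) = mex{0} = 1
g(3) = mex{0} = 1
g(4) = mex{0,1} = 2
g(5) = mex{0,1} = 2
g(6) = mex{1,2} = 0
g(7) = mex{0,1,2} = 3
g(8) = mex{0,2} = 1
g(9) = mex{1,2,3} = 0
g(10) = mex{0,1} = 2
g(11) = mex{0,2,3} = 1
g(12) = mex{1,2} = 0
g(13) = mex{0,1} = 2
So g(13) = 2.

2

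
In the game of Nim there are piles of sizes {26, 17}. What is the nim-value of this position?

Compute the nim-sum pairwise:
26 ^ 17 = 11

11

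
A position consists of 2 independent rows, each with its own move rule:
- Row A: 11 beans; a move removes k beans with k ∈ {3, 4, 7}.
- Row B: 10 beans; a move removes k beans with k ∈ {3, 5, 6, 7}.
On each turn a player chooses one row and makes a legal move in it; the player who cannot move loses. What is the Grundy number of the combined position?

For row A, compute g(0), g(1), … with moves {3, 4, 7}:
k:     0  1  2  3  4  5  6  7  8  9 10 11
g(k):  0  0  0  1  1  1  2  2  2  3  0  0
So g(11) = 0.
For row B, compute g(0), g(1), … with moves {3, 5, 6, 7}:
k:     0  1  2  3  4  5  6  7  8  9 10
g(k):  0  0  0  1  1  1  2  2  2  3  0
So g(10) = 0.
By the Sprague-Grundy theorem, the Grundy value of a sum of independent games is the XOR of the component values.
Combined value = 0 XOR 0 = 0.

0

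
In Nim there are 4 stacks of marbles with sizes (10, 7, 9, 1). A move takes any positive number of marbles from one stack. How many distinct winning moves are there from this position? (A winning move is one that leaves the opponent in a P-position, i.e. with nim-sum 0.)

1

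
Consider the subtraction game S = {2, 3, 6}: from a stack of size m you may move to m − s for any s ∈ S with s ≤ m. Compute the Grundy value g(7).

Build the Grundy sequence with g(k) = mex{g(k−s) : s ∈ {2, 3, 6}, s ≤ k}:
g(0) = mex{} = 0
g(1) = mex{} = 0
g(2) = mex{0} = 1
g(3) = mex{0} = 1
g(4) = mex{0,1} = 2
g(5) = mex{1} = 0
g(6) = mex{0,1,2} = 3
g(7) = mex{0,2} = 1
So g(7) = 1.

1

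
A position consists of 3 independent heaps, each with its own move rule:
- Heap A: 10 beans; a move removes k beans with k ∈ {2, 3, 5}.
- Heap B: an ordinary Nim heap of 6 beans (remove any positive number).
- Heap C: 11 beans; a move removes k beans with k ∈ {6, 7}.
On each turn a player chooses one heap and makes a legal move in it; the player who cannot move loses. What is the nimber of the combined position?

For heap A, compute g(0), g(1), … with moves {2, 3, 5}:
g(0) = mex{} = 0
g(1) = mex{} = 0
g(2) = mex{0} = 1
g(3) = mex{0} = 1
g(4) = mex{0,1} = 2
g(5) = mex{0,1} = 2
g(6) = mex{0,1,2} = 3
g(7) = mex{1,2} = 0
g(8) = mex{1,2,3} = 0
g(9) = mex{0,2,3} = 1
g(10) = mex{0,2} = 1
So g(10) = 1.
Heap B is a plain Nim heap of size 6, so its Grundy value is 6.
For heap C, compute g(0), g(1), … with moves {6, 7}:
g(0) = mex{} = 0
g(1) = mex{} = 0
g(2) = mex{} = 0
g(3) = mex{} = 0
g(4) = mex{} = 0
g(5) = mex{} = 0
g(6) = mex{0} = 1
g(7) = mex{0} = 1
g(8) = mex{0} = 1
g(9) = mex{0} = 1
g(10) = mex{0} = 1
g(11) = mex{0} = 1
So g(11) = 1.
The value of a disjunctive sum is the nim-sum of the parts.
Combined value = 1 ⊕ 6 ⊕ 1 = 6.

6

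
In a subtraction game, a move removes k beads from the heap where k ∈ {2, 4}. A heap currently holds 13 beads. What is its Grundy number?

0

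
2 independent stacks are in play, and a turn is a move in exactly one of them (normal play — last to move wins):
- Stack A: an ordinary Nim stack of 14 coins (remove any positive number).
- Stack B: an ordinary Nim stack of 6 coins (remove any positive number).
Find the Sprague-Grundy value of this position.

Stack A is a plain Nim stack of size 14, so its Grundy value is 14.
Stack B is a plain Nim stack of size 6, so its Grundy value is 6.
By the Sprague-Grundy theorem, the Grundy value of a sum of independent games is the XOR of the component values.
Combined value = 14 XOR 6 = 8.

8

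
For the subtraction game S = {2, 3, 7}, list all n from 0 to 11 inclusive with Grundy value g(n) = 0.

Grundy values for subtraction set {2, 3, 7}:
k:     0  1  2  3  4  5  6  7  8  9 10 11
g(k):  0  0  1  1  2  0  0  1  1  2  0  0
The P-positions (g = 0) in 0..11 are 0, 1, 5, 6, 10, 11.

0, 1, 5, 6, 10, 11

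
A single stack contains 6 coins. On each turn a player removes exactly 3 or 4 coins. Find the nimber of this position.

Compute g(0), g(1), … for moves {3, 4}:
k:     0  1  2  3  4  5  6
g(k):  0  0  0  1  1  1  2
So g(6) = 2.

2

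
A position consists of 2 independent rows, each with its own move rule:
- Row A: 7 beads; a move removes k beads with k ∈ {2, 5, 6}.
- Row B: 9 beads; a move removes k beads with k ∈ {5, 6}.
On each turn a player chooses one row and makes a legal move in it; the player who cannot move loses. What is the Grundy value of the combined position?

Build the Grundy sequence for row A with g(k) = mex{g(k−s) : s ∈ {2, 5, 6}, s ≤ k}:
g(0) = mex{} = 0
g(1) = mex{} = 0
g(2) = mex{0} = 1
g(3) = mex{0} = 1
g(4) = mex{1} = 0
g(5) = mex{0,1} = 2
g(6) = mex{0} = 1
g(7) = mex{0,1,2} = 3
So g(7) = 3.
Build the Grundy sequence for row B with g(k) = mex{g(k−s) : s ∈ {5, 6}, s ≤ k}:
k:     0  1  2  3  4  5  6  7  8  9
g(k):  0  0  0  0  0  1  1  1  1  1
So g(9) = 1.
By the Sprague-Grundy theorem, the Grundy value of a sum of independent games is the XOR of the component values.
Combined value = 3 ⊕ 1 = 2.

2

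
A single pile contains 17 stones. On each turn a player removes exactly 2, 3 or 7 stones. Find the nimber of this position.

1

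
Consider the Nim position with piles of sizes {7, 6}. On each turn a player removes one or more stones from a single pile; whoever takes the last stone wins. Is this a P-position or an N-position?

N-position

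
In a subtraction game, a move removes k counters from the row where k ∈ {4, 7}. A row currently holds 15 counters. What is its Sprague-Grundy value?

Compute g(0), g(1), … for moves {4, 7}:
k:     0  1  2  3  4  5  6  7  8  9 10 11 12 13 14 15
g(k):  0  0  0  0  1  1  1  1  2  2  2  0  0  0  0  1
So g(15) = 1.

1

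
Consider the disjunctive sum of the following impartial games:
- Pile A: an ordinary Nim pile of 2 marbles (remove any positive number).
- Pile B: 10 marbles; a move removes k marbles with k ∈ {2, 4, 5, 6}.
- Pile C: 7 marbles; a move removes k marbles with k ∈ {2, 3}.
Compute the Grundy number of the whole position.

Pile A is a plain Nim pile of size 2, so its Grundy value is 2.
Grundy values for pile B (subtraction set {2, 4, 5, 6}):
k:     0  1  2  3  4  5  6  7  8  9 10
g(k):  0  0  1  1  2  2  3  3  0  0  1
So g(10) = 1.
Grundy values for pile C (subtraction set {2, 3}):
k:     0  1  2  3  4  5  6  7
g(k):  0  0  1  1  2  0  0  1
So g(7) = 1.
The value of a disjunctive sum is the nim-sum of the parts.
Combined value = 2 XOR 1 XOR 1 = 2.

2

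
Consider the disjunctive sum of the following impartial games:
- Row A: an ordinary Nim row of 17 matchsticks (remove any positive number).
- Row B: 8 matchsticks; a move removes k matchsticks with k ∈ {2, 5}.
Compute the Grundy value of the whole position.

17

Row A is a plain Nim row of size 17, so its Grundy value is 17.
For row B, compute g(0), g(1), … with moves {2, 5}:
g(0) = mex{} = 0
g(1) = mex{} = 0
g(2) = mex{0} = 1
g(3) = mex{0} = 1
g(4) = mex{1} = 0
g(5) = mex{0,1} = 2
g(6) = mex{0} = 1
g(7) = mex{1,2} = 0
g(8) = mex{1} = 0
So g(8) = 0.
The value of a disjunctive sum is the nim-sum of the parts.
Combined value = 17 XOR 0 = 17.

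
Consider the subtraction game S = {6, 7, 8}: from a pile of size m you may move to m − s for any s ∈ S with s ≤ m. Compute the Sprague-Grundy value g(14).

Build the Grundy sequence with g(k) = mex{g(k−s) : s ∈ {6, 7, 8}, s ≤ k}:
g(0) = mex{} = 0
g(1) = mex{} = 0
g(2) = mex{} = 0
g(3) = mex{} = 0
g(4) = mex{} = 0
g(5) = mex{} = 0
g(6) = mex{0} = 1
g(7) = mex{0} = 1
g(8) = mex{0} = 1
g(9) = mex{0} = 1
g(10) = mex{0} = 1
g(11) = mex{0} = 1
g(12) = mex{0,1} = 2
g(13) = mex{0,1} = 2
g(14) = mex{1} = 0
So g(14) = 0.

0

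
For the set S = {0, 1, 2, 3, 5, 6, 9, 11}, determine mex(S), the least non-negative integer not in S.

The values 0, 1, 2, 3 are all present; 4 is the first non-negative integer missing from the set.

4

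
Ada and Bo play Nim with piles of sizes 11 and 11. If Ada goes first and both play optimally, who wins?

Bo wins

Compute the nim-sum pairwise:
11 ^ 11 = 0
The nim-sum is 0, so this is a P-position: the player to move is in a losing position under optimal play; Ada is about to move from it and so loses — Bo wins.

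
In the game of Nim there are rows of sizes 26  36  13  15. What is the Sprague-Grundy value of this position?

60

Compute the nim-sum pairwise:
26 XOR 36 = 62
62 XOR 13 = 51
51 XOR 15 = 60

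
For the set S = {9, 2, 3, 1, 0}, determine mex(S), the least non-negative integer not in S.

The values 0, 1, 2, 3 are all present; 4 is the first non-negative integer missing from the set.

4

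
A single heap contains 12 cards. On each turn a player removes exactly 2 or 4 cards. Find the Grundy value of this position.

0

Build the Grundy sequence with g(k) = mex{g(k−s) : s ∈ {2, 4}, s ≤ k}:
g(0) = mex{} = 0
g(1) = mex{} = 0
g(2) = mex{0} = 1
g(3) = mex{0} = 1
g(4) = mex{0,1} = 2
g(5) = mex{0,1} = 2
g(6) = mex{1,2} = 0
g(7) = mex{1,2} = 0
g(8) = mex{0,2} = 1
g(9) = mex{0,2} = 1
g(10) = mex{0,1} = 2
g(11) = mex{0,1} = 2
g(12) = mex{1,2} = 0
So g(12) = 0.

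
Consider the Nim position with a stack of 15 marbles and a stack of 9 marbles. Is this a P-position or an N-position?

N-position

Compute the nim-sum pairwise:
15 XOR 9 = 6
The nim-sum is 6 ≠ 0, so this is an N-position: the player to move can win.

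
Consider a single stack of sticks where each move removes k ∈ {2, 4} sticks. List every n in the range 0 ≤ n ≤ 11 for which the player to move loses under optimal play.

Build the Grundy sequence with g(k) = mex{g(k−s) : s ∈ {2, 4}, s ≤ k}:
k:     0  1  2  3  4  5  6  7  8  9 10 11
g(k):  0  0  1  1  2  2  0  0  1  1  2  2
The P-positions (g = 0) in 0..11 are 0, 1, 6, 7.

0, 1, 6, 7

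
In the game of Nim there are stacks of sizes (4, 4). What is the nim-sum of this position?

0

Compute the nim-sum pairwise:
4 XOR 4 = 0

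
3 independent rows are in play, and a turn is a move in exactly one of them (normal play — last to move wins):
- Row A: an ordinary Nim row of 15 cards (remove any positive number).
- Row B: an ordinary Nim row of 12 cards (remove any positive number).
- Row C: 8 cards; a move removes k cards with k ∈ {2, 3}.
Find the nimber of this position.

Row A is a plain Nim row of size 15, so its Grundy value is 15.
Row B is a plain Nim row of size 12, so its Grundy value is 12.
Grundy values for row C (subtraction set {2, 3}):
k:     0  1  2  3  4  5  6  7  8
g(k):  0  0  1  1  2  0  0  1  1
So g(8) = 1.
By the Sprague-Grundy theorem, the Grundy value of a sum of independent games is the XOR of the component values.
Combined value = 15 XOR 12 XOR 1 = 2.

2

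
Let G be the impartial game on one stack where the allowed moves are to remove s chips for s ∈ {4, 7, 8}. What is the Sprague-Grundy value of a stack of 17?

1

Grundy values for subtraction set {4, 7, 8}:
k:     0  1  2  3  4  5  6  7  8  9 10 11 12 13 14 15 16 17
g(k):  0  0  0  0  1  1  1  1  2  2  2  2  0  0  0  0  1  1
So g(17) = 1.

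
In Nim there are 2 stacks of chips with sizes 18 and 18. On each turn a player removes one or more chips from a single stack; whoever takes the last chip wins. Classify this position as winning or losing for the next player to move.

In binary:
  10010  (18)
  10010  (18)
  -----
  00000  (0)
The nim-sum is 0, so this is a P-position: the player to move is in a losing position under optimal play.

Losing position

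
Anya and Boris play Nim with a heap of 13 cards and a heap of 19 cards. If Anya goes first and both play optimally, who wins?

Anya wins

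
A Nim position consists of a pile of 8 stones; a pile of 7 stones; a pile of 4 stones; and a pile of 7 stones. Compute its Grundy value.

12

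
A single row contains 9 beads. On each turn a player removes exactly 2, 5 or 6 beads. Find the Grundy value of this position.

2

Build the Grundy sequence with g(k) = mex{g(k−s) : s ∈ {2, 5, 6}, s ≤ k}:
g(0) = mex{} = 0
g(1) = mex{} = 0
g(2) = mex{0} = 1
g(3) = mex{0} = 1
g(4) = mex{1} = 0
g(5) = mex{0,1} = 2
g(6) = mex{0} = 1
g(7) = mex{0,1,2} = 3
g(8) = mex{1} = 0
g(9) = mex{0,1,3} = 2
So g(9) = 2.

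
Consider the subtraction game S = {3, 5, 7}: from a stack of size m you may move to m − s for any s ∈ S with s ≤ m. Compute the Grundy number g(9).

3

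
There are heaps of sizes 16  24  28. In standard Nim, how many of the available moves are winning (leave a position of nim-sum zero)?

3

Compute the nim-sum pairwise:
16 XOR 24 = 8
8 XOR 28 = 20
The overall nim-sum is X = 20. A heap of size p has a winning move iff p XOR X < p (reduce it to p XOR X).
  16: 16 XOR 20 = 4 < 16 — winning move (to 4).
  24: 24 XOR 20 = 12 < 24 — winning move (to 12).
  28: 28 XOR 20 = 8 < 28 — winning move (to 8).
That gives 3 winning moves.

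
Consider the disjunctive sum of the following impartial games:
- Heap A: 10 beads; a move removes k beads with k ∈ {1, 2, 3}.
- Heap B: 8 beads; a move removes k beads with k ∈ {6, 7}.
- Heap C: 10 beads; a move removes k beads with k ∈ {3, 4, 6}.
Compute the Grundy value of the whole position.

3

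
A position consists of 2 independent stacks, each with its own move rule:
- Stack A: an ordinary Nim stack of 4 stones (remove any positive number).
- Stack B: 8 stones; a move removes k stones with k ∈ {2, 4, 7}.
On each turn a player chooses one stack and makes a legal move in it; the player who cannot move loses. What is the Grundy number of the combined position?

5

Stack A is a plain Nim stack of size 4, so its Grundy value is 4.
Build the Grundy sequence for stack B with g(k) = mex{g(k−s) : s ∈ {2, 4, 7}, s ≤ k}:
g(0) = mex{} = 0
g(1) = mex{} = 0
g(2) = mex{0} = 1
g(3) = mex{0} = 1
g(4) = mex{0,1} = 2
g(5) = mex{0,1} = 2
g(6) = mex{1,2} = 0
g(7) = mex{0,1,2} = 3
g(8) = mex{0,2} = 1
So g(8) = 1.
The value of a disjunctive sum is the nim-sum of the parts.
Combined value = 4 ⊕ 1 = 5.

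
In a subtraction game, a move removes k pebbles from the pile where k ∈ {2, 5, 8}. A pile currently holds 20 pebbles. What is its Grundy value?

Build the Grundy sequence with g(k) = mex{g(k−s) : s ∈ {2, 5, 8}, s ≤ k}:
k:     0  1  2  3  4  5  6  7  8  9 10 11 12 13 14 15 16 17 18 19 20
g(k):  0  0  1  1  0  2  1  0  2  1  0  0  1  1  0  2  1  0  2  1  0
So g(20) = 0.

0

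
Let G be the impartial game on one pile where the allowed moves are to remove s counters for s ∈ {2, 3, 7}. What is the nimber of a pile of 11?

Grundy values for subtraction set {2, 3, 7}:
g(0) = mex{} = 0
g(1) = mex{} = 0
g(2) = mex{0} = 1
g(3) = mex{0} = 1
g(4) = mex{0,1} = 2
g(5) = mex{1} = 0
g(6) = mex{1,2} = 0
g(7) = mex{0,2} = 1
g(8) = mex{0} = 1
g(9) = mex{0,1} = 2
g(10) = mex{1} = 0
g(11) = mex{1,2} = 0
So g(11) = 0.

0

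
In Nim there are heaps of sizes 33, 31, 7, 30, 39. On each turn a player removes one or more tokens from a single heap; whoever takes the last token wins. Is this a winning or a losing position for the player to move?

In binary:
  100001  (33)
  011111  (31)
  000111  (7)
  011110  (30)
  100111  (39)
  ------
  000000  (0)
The nim-sum is 0, so this is a P-position: the player to move is in a losing position under optimal play.

Losing position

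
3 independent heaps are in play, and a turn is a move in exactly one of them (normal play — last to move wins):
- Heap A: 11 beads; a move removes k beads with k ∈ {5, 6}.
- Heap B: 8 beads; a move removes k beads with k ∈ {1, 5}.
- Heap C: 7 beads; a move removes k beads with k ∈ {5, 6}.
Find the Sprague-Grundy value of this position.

1

For heap A, compute g(0), g(1), … with moves {5, 6}:
k:     0  1  2  3  4  5  6  7  8  9 10 11
g(k):  0  0  0  0  0  1  1  1  1  1  2  0
So g(11) = 0.
For heap B, compute g(0), g(1), … with moves {1, 5}:
g(0) = mex{} = 0
g(1) = mex{0} = 1
g(2) = mex{1} = 0
g(3) = mex{0} = 1
g(4) = mex{1} = 0
g(5) = mex{0} = 1
g(6) = mex{1} = 0
g(7) = mex{0} = 1
g(8) = mex{1} = 0
So g(8) = 0.
Build the Grundy sequence for heap C with g(k) = mex{g(k−s) : s ∈ {5, 6}, s ≤ k}:
g(0) = mex{} = 0
g(1) = mex{} = 0
g(2) = mex{} = 0
g(3) = mex{} = 0
g(4) = mex{} = 0
g(5) = mex{0} = 1
g(6) = mex{0} = 1
g(7) = mex{0} = 1
So g(7) = 1.
By the Sprague-Grundy theorem, the Grundy value of a sum of independent games is the XOR of the component values.
Combined value = 0 XOR 0 XOR 1 = 1.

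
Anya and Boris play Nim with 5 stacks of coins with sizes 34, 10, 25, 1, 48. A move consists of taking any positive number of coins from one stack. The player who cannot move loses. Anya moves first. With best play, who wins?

Bitwise XOR of the heap sizes:
  100010  (34)
  001010  (10)
  011001  (25)
  000001  (1)
  110000  (48)
  ------
  000000  (0)
The nim-sum is 0, so this is a P-position: the player to move is in a losing position under optimal play; Anya is about to move from it and so loses — Boris wins.

Boris wins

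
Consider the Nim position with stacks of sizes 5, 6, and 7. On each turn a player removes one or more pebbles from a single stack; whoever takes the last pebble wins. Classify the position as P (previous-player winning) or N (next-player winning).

Nim-sum: 5 ^ 6 ^ 7 = 4.
The nim-sum is 4 ≠ 0, so this is an N-position: the player to move can win.

N-position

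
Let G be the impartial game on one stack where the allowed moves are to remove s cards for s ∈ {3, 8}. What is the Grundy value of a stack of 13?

0

Grundy values for subtraction set {3, 8}:
k:     0  1  2  3  4  5  6  7  8  9 10 11 12 13
g(k):  0  0  0  1  1  1  0  0  2  1  1  0  0  0
So g(13) = 0.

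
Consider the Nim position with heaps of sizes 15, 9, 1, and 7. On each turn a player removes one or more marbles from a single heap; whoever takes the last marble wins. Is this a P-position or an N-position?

Compute the nim-sum pairwise:
15 ⊕ 9 = 6
6 ⊕ 1 = 7
7 ⊕ 7 = 0
The nim-sum is 0, so this is a P-position: the player to move is in a losing position under optimal play.

P-position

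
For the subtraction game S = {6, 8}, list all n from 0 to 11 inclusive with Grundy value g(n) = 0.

0, 1, 2, 3, 4, 5

Compute g(0), g(1), … for moves {6, 8}:
k:     0  1  2  3  4  5  6  7  8  9 10 11
g(k):  0  0  0  0  0  0  1  1  1  1  1  1
The P-positions (g = 0) in 0..11 are 0, 1, 2, 3, 4, 5.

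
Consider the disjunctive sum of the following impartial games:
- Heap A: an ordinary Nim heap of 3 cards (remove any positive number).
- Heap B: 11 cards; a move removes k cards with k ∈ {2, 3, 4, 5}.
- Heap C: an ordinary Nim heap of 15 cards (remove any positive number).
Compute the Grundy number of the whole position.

14

Heap A is a plain Nim heap of size 3, so its Grundy value is 3.
For heap B, compute g(0), g(1), … with moves {2, 3, 4, 5}:
g(0) = mex{} = 0
g(1) = mex{} = 0
g(2) = mex{0} = 1
g(3) = mex{0} = 1
g(4) = mex{0,1} = 2
g(5) = mex{0,1} = 2
g(6) = mex{0,1,2} = 3
g(7) = mex{1,2} = 0
g(8) = mex{1,2,3} = 0
g(9) = mex{0,2,3} = 1
g(10) = mex{0,2,3} = 1
g(11) = mex{0,1,3} = 2
So g(11) = 2.
Heap C is a plain Nim heap of size 15, so its Grundy value is 15.
By the Sprague-Grundy theorem, the Grundy value of a sum of independent games is the XOR of the component values.
Combined value = 3 ⊕ 2 ⊕ 15 = 14.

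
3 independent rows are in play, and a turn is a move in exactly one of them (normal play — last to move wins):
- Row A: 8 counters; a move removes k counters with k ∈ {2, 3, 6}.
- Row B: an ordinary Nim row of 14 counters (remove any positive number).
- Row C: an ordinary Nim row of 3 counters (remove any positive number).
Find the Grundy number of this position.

Build the Grundy sequence for row A with g(k) = mex{g(k−s) : s ∈ {2, 3, 6}, s ≤ k}:
g(0) = mex{} = 0
g(1) = mex{} = 0
g(2) = mex{0} = 1
g(3) = mex{0} = 1
g(4) = mex{0,1} = 2
g(5) = mex{1} = 0
g(6) = mex{0,1,2} = 3
g(7) = mex{0,2} = 1
g(8) = mex{0,1,3} = 2
So g(8) = 2.
Row B is a plain Nim row of size 14, so its Grundy value is 14.
Row C is a plain Nim row of size 3, so its Grundy value is 3.
By the Sprague-Grundy theorem, the Grundy value of a sum of independent games is the XOR of the component values.
Combined value = 2 ⊕ 14 ⊕ 3 = 15.

15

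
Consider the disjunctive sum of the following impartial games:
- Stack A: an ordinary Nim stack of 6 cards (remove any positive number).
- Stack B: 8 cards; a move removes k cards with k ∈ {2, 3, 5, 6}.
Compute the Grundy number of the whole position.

Stack A is a plain Nim stack of size 6, so its Grundy value is 6.
For stack B, compute g(0), g(1), … with moves {2, 3, 5, 6}:
k:     0  1  2  3  4  5  6  7  8
g(k):  0  0  1  1  2  2  3  3  0
So g(8) = 0.
The value of a disjunctive sum is the nim-sum of the parts.
Combined value = 6 ⊕ 0 = 6.

6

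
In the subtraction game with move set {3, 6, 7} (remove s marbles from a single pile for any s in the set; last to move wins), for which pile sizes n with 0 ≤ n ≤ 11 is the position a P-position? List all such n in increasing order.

0, 1, 2, 10, 11

Compute g(0), g(1), … for moves {3, 6, 7}:
k:     0  1  2  3  4  5  6  7  8  9 10 11
g(k):  0  0  0  1  1  1  2  2  2  3  0  0
The P-positions (g = 0) in 0..11 are 0, 1, 2, 10, 11.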